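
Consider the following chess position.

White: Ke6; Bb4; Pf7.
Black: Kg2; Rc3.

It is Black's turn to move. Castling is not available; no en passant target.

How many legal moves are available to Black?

22

Black to move; king on g2.
In check: no.
Legal moves: Rc8, Rc7, Rc6+, Rc5, Rc4, Rh3, Rg3, Rf3, Re3+, Rd3, Rb3, Ra3, Rc2, Rc1, Kh3, Kg3, Kf3, Kh2, Kf2, Kh1, Kg1, Kf1.
Count: 22.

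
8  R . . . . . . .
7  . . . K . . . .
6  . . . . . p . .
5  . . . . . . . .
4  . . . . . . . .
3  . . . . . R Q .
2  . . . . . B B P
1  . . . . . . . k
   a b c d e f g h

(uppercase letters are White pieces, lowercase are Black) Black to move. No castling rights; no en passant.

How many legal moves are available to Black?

Black to move; king on h1.
In check: yes, from the white bishop on g2.
Legal moves: none.
Count: 0.

0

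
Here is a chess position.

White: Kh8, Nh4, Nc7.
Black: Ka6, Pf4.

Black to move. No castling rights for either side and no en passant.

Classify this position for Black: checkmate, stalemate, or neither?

neither

Black to move; black king on a6.
In check: yes, from the white knight on c7.
King squares — a5: available; b5: attacked by Nc7; b6: available; a7: available; b7: available.
Legal moves for Black: Kb7, Ka7, Kb6, Ka5.
Black is in check but has 4 legal moves → neither.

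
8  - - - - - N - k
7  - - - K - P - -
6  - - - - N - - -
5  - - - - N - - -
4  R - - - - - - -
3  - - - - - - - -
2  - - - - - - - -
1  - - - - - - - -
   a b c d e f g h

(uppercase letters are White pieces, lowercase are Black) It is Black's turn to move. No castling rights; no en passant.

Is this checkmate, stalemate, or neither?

stalemate

Black to move; black king on h8.
In check: no.
King squares — g7: attacked by Ne6; h7: attacked by Nf8; g8: attacked by Pf7.
Legal moves for Black: none.
Not in check and no legal moves → stalemate.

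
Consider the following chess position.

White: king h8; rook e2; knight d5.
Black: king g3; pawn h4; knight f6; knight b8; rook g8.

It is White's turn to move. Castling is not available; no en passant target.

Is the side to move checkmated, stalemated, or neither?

White to move; white king on h8.
In check: yes, from the black rook on g8.
King squares — g7: attacked by Rg8; h7: attacked by Nf6; g8: attacked by Nf6.
Legal moves for White: none.
In check with no legal moves → checkmate.

checkmate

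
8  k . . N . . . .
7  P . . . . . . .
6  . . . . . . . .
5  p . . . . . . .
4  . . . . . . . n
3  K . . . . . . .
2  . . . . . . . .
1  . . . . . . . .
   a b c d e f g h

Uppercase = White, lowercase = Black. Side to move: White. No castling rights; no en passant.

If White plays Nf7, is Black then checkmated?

no

After Nf7: black king on a8; in check: no.
Black is not in check, so this cannot be checkmate.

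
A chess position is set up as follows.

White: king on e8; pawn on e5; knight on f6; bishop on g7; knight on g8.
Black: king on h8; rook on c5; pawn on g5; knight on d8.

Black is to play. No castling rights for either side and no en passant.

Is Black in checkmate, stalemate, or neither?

neither

Black to move; black king on h8.
In check: yes, from the white bishop on g7.
King squares — g7: available; h7: attacked by Nf6; g8: attacked by Nf6.
Legal moves for Black: Kxg7.
Black is in check but has 1 legal move → neither.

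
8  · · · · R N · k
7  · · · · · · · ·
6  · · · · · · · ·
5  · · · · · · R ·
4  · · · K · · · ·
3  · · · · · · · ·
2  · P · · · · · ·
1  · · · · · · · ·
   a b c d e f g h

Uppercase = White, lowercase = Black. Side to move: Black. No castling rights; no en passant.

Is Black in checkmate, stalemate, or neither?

stalemate

Black to move; black king on h8.
In check: no.
King squares — g7: attacked by Rg5; h7: attacked by Nf8; g8: attacked by Rg5.
Legal moves for Black: none.
Not in check and no legal moves → stalemate.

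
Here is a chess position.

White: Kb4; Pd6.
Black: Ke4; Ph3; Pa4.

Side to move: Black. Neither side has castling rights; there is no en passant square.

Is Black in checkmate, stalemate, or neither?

Black to move; black king on e4.
In check: no.
Legal moves for Black: Kf5, Ke5, Kd5, Kf4, Kd4, Kf3, Ke3, Kd3, a3, h2.
Black has 10 legal moves and is not in check → neither.

neither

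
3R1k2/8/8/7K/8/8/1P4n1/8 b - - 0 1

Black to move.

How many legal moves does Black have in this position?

3

Black to move; king on f8.
In check: yes, from the white rook on d8.
Legal moves: Kg7, Kf7, Ke7.
Count: 3.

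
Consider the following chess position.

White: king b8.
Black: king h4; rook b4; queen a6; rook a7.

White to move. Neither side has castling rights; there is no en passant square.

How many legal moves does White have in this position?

0

White to move; king on b8.
In check: yes, from the black rook on b4.
Legal moves: none.
Count: 0.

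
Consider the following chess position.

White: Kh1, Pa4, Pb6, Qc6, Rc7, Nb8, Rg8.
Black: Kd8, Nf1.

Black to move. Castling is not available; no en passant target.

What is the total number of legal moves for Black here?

0

Black to move; king on d8.
In check: yes, from the white rook on g8.
Legal moves: none.
Count: 0.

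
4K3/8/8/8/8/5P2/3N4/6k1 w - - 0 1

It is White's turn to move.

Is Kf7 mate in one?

no

After Kf7: black king on g1; in check: no.
Black is not in check, so this cannot be checkmate.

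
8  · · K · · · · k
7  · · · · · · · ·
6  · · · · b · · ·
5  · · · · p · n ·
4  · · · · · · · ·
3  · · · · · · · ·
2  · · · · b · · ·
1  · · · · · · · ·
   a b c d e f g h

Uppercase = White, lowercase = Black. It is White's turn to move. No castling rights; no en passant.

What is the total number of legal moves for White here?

4

White to move; king on c8.
In check: yes, from the black bishop on e6.
Legal moves: Kd8, Kb8, Kc7, Kb7.
Count: 4.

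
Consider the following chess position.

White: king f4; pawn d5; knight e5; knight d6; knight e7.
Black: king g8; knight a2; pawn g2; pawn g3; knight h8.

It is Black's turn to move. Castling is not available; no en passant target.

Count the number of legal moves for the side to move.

Black to move; king on g8.
In check: yes, from the white knight on e7.
Legal moves: Kf8, Kh7, Kg7.
Count: 3.

3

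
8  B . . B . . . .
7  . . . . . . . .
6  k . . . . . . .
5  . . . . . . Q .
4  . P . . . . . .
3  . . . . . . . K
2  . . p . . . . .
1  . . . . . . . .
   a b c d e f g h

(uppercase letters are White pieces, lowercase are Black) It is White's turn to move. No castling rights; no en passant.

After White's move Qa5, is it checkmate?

yes

After Qa5: black king on a6; in check: yes, from the white queen on a5.
King squares — a5: attacked by Pb4; b5: attacked by Qa5; b6: attacked by Qa5; a7: attacked by Qa5; b7: attacked by Ba8.
Black has no legal moves → checkmate.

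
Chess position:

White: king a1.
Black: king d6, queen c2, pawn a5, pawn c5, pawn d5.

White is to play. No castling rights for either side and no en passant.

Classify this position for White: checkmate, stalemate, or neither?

stalemate

White to move; white king on a1.
In check: no.
King squares — b1: attacked by Qc2; a2: attacked by Qc2; b2: attacked by Qc2.
Legal moves for White: none.
Not in check and no legal moves → stalemate.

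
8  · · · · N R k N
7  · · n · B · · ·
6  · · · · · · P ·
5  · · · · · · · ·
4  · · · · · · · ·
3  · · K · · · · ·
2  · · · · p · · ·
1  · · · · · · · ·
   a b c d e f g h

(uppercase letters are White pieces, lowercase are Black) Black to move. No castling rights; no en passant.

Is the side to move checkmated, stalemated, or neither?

Black to move; black king on g8.
In check: yes, from the white rook on f8.
King squares — f7: attacked by Pg6; g7: attacked by Ne8; h7: attacked by Pg6; f8: attacked by Be7; h8: attacked by Rf8.
Legal moves for Black: none.
In check with no legal moves → checkmate.

checkmate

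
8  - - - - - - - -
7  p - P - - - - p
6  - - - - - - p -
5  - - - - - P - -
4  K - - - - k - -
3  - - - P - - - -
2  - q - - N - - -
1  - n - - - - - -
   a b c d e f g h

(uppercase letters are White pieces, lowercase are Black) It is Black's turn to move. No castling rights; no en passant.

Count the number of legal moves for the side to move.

Black to move; king on f4.
In check: yes, from the white knight on e2.
Legal moves: Kg5, Kxf5, Ke5, Kg4, Kf3, Ke3, Qxe2.
Count: 7.

7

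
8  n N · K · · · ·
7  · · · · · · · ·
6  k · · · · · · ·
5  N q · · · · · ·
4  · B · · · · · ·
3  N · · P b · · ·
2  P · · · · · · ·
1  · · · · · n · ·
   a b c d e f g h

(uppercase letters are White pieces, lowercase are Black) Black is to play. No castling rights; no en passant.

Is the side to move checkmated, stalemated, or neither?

Black to move; black king on a6.
In check: yes, from the white knight on b8.
Legal moves for Black: Ka7, Kb6, Qxb8+.
Black is in check but has 3 legal moves → neither.

neither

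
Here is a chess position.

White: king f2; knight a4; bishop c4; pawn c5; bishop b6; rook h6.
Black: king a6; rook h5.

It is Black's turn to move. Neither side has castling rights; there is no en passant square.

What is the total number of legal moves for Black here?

Black to move; king on a6.
In check: yes, from the white bishop on c4.
Legal moves: Kb7.
Count: 1.

1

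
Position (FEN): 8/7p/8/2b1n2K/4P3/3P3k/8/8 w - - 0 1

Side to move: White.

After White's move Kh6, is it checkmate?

After Kh6: black king on h3; in check: no.
Black is not in check, so this cannot be checkmate.

no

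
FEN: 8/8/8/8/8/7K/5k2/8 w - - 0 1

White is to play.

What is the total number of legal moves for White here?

3

White to move; king on h3.
In check: no.
Legal moves: Kh4, Kg4, Kh2.
Count: 3.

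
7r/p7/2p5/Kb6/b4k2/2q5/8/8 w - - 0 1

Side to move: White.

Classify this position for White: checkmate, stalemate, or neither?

checkmate

White to move; white king on a5.
In check: yes, from the black queen on c3.
King squares — a4: attacked by Bb5; b4: attacked by Qc3; b5: attacked by Ba4; a6: attacked by Bb5; b6: attacked by Pa7.
Legal moves for White: none.
In check with no legal moves → checkmate.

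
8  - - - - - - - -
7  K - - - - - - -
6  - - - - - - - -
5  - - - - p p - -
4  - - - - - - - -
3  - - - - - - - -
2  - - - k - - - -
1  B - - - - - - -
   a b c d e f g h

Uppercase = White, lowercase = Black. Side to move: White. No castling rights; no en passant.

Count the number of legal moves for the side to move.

9

White to move; king on a7.
In check: no.
Legal moves: Kb8, Ka8, Kb7, Kb6, Ka6, Bxe5, Bd4, Bc3+, Bb2.
Count: 9.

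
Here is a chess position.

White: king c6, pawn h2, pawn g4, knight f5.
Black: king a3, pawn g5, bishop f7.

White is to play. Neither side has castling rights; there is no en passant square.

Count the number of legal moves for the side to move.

17

White to move; king on c6.
In check: no.
Legal moves: Kd7, Kc7, Kb7, Kd6, Kb6, Kc5, Kb5, Ng7, Ne7, Nh6, Nd6, Nh4, Nd4, Ng3, Ne3, h3, h4.
Count: 17.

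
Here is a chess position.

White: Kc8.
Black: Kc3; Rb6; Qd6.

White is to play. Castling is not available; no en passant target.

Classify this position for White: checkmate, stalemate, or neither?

White to move; white king on c8.
In check: no.
King squares — b7: attacked by Rb6; c7: attacked by Qd6; d7: attacked by Qd6; b8: attacked by Rb6; d8: attacked by Qd6.
Legal moves for White: none.
Not in check and no legal moves → stalemate.

stalemate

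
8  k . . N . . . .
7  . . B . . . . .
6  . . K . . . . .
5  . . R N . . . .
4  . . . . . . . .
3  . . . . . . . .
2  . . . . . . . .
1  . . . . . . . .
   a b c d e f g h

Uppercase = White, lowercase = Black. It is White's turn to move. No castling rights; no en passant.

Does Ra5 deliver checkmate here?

yes

After Ra5: black king on a8; in check: yes, from the white rook on a5.
King squares — a7: attacked by Ra5; b7: attacked by Kc6; b8: attacked by Bc7.
Black has no legal moves → checkmate.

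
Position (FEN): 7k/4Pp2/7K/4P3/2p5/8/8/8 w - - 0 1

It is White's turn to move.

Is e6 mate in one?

After e6: black king on h8; in check: no.
Black is not in check, so this cannot be checkmate.

no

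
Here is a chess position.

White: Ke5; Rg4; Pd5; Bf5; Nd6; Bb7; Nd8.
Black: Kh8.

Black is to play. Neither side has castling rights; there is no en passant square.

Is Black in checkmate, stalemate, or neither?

stalemate

Black to move; black king on h8.
In check: no.
King squares — g7: attacked by Rg4; h7: attacked by Bf5; g8: attacked by Rg4.
Legal moves for Black: none.
Not in check and no legal moves → stalemate.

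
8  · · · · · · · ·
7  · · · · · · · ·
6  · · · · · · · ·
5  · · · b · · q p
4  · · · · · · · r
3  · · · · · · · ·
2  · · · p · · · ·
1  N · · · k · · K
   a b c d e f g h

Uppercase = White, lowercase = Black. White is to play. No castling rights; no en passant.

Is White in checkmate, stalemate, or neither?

checkmate

White to move; white king on h1.
In check: yes, from the black rook on h4 and the black bishop on d5.
King squares — g1: attacked by Qg5; g2: attacked by Bd5; h2: attacked by Rh4.
Legal moves for White: none.
In check with no legal moves → checkmate.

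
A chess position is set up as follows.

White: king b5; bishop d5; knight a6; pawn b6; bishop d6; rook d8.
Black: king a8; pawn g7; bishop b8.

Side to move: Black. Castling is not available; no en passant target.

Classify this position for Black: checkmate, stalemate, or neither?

Black to move; black king on a8.
In check: yes, from the white bishop on d5.
King squares — a7: attacked by Pb6; b7: attacked by Bd5; b8: own bishop.
Legal moves for Black: none.
In check with no legal moves → checkmate.

checkmate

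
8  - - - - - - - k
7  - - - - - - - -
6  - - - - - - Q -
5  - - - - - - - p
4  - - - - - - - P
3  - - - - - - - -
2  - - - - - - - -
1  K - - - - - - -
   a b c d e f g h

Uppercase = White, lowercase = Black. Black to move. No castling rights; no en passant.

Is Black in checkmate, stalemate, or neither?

Black to move; black king on h8.
In check: no.
King squares — g7: attacked by Qg6; h7: attacked by Qg6; g8: attacked by Qg6.
Legal moves for Black: none.
Not in check and no legal moves → stalemate.

stalemate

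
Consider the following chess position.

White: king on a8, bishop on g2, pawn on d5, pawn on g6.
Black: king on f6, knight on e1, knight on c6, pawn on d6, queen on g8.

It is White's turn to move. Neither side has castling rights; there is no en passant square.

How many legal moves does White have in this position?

1

White to move; king on a8.
In check: yes, from the black queen on g8.
Legal moves: Kb7.
Count: 1.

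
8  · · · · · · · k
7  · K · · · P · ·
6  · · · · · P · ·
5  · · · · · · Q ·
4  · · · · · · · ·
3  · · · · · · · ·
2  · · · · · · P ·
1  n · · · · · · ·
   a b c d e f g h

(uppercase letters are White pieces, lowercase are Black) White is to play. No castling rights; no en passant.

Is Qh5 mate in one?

yes

After Qh5: black king on h8; in check: yes, from the white queen on h5.
King squares — g7: attacked by Pf6; h7: attacked by Qh5; g8: attacked by Pf7.
Black has no legal moves → checkmate.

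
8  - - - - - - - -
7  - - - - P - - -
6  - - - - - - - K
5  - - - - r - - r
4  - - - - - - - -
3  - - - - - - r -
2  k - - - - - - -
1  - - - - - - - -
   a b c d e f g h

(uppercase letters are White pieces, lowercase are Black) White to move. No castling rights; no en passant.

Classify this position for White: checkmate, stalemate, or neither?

White to move; white king on h6.
In check: yes, from the black rook on h5.
King squares — g5: attacked by Rg3; h5: attacked by Re5; g6: attacked by Rg3; g7: attacked by Rg3; h7: attacked by Rh5.
Legal moves for White: none.
In check with no legal moves → checkmate.

checkmate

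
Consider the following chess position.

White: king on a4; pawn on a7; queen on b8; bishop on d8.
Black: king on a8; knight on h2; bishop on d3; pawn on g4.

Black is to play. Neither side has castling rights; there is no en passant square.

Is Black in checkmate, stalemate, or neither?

Black to move; black king on a8.
In check: yes, from the white queen on b8.
King squares — a7: attacked by Qb8; b7: attacked by Qb8; b8: attacked by Pa7.
Legal moves for Black: none.
In check with no legal moves → checkmate.

checkmate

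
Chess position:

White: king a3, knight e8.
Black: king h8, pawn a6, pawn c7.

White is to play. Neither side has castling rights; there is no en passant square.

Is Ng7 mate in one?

no

After Ng7: black king on h8; in check: no.
Black is not in check, so this cannot be checkmate.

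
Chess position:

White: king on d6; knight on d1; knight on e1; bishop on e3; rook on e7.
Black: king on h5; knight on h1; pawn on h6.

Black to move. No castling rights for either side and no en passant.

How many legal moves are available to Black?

Black to move; king on h5.
In check: no.
Legal moves: Kg6, Kh4, Kg4, Ng3, Nf2.
Count: 5.

5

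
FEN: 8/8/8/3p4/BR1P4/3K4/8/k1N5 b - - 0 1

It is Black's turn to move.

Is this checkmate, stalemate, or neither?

stalemate

Black to move; black king on a1.
In check: no.
King squares — b1: attacked by Rb4; a2: attacked by Nc1; b2: attacked by Rb4.
Legal moves for Black: none.
Not in check and no legal moves → stalemate.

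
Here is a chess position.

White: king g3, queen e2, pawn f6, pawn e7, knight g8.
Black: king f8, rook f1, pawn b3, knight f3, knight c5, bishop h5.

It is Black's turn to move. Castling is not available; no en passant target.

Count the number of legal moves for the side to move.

3

Black to move; king on f8.
In check: yes, from the white pawn on e7.
Legal moves: Kxg8, Ke8, Kf7.
Count: 3.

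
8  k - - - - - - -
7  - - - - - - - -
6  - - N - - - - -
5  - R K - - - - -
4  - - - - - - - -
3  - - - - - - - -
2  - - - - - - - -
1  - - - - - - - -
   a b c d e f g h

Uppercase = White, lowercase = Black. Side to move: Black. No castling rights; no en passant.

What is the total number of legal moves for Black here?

Black to move; king on a8.
In check: no.
Legal moves: none.
Count: 0.

0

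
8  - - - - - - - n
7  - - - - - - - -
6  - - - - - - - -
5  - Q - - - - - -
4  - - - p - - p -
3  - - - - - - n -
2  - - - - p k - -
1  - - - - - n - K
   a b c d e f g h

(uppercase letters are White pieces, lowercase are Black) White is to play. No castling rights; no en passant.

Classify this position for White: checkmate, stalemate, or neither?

White to move; white king on h1.
In check: yes, from the black knight on g3.
King squares — g1: attacked by Kf2; g2: attacked by Kf2; h2: attacked by Nf1.
Legal moves for White: none.
In check with no legal moves → checkmate.

checkmate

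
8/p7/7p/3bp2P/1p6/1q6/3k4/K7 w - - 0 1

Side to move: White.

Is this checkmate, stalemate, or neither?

stalemate

White to move; white king on a1.
In check: no.
King squares — b1: attacked by Qb3; a2: attacked by Qb3; b2: attacked by Qb3.
Legal moves for White: none.
Not in check and no legal moves → stalemate.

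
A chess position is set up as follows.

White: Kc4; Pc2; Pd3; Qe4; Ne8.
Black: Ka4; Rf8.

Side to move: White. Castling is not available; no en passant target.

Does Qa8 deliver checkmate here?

After Qa8: black king on a4; in check: yes, from the white queen on a8.
King squares — a3: attacked by Qa8; b3: attacked by Pc2; b4: attacked by Kc4; a5: attacked by Qa8; b5: attacked by Kc4.
Black has no legal moves → checkmate.

yes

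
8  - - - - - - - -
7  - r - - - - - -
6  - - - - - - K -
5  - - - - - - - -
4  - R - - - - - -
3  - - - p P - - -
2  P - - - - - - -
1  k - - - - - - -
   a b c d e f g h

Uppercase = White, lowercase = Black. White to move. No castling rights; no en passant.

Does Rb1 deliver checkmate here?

no

After Rb1: black king on a1; in check: yes, from the white rook on b1.
Black has 3 legal replies: Kxa2, Kxb1, Rxb1.
In check but a legal move exists → not checkmate.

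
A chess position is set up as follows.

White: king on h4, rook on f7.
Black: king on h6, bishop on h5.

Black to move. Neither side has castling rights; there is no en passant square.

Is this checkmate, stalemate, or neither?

Black to move; black king on h6.
In check: no.
Legal moves for Black: Kg6, Bxf7, Bg6, Bg4, Bf3, Be2, Bd1.
Black has 7 legal moves and is not in check → neither.

neither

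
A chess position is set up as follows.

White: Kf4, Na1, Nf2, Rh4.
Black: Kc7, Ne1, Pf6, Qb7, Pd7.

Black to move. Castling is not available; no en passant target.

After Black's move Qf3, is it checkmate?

yes

After Qf3: white king on f4; in check: yes, from the black queen on f3.
King squares — e3: attacked by Qf3; f3: attacked by Ne1; g3: attacked by Qf3; e4: attacked by Qf3; g4: attacked by Qf3; e5: attacked by Pf6; f5: attacked by Qf3; g5: attacked by Pf6.
White has no legal moves → checkmate.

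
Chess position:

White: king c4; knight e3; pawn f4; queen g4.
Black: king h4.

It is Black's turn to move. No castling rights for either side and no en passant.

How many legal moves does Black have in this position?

0

Black to move; king on h4.
In check: yes, from the white queen on g4.
Legal moves: none.
Count: 0.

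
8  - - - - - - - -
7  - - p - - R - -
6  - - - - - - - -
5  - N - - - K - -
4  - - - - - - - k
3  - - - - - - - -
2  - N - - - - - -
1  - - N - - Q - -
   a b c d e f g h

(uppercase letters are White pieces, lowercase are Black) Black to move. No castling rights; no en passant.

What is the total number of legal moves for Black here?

4

Black to move; king on h4.
In check: no.
Legal moves: Kh5, Kg3, c6, c5.
Count: 4.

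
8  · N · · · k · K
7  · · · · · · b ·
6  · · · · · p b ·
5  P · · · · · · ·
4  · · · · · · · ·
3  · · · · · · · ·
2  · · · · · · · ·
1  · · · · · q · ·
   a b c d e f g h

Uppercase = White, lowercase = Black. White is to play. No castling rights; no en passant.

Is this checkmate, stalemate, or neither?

checkmate

White to move; white king on h8.
In check: yes, from the black bishop on g7.
King squares — g7: attacked by Kf8; h7: attacked by Bg6; g8: attacked by Kf8.
Legal moves for White: none.
In check with no legal moves → checkmate.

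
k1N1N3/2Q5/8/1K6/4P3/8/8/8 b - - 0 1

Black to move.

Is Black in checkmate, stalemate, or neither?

Black to move; black king on a8.
In check: no.
King squares — a7: attacked by Qc7; b7: attacked by Qc7; b8: attacked by Qc7.
Legal moves for Black: none.
Not in check and no legal moves → stalemate.

stalemate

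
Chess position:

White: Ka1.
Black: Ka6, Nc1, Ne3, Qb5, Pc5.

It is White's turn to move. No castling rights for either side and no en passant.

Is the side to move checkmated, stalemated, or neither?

White to move; white king on a1.
In check: no.
King squares — b1: attacked by Qb5; a2: attacked by Nc1; b2: attacked by Qb5.
Legal moves for White: none.
Not in check and no legal moves → stalemate.

stalemate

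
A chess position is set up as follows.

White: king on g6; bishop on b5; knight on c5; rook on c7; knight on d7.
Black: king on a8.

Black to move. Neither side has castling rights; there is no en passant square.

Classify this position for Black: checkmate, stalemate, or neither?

Black to move; black king on a8.
In check: no.
King squares — a7: attacked by Rc7; b7: attacked by Nc5; b8: attacked by Nd7.
Legal moves for Black: none.
Not in check and no legal moves → stalemate.

stalemate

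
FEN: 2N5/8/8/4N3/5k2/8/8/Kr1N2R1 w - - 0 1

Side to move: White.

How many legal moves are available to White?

2

White to move; king on a1.
In check: yes, from the black rook on b1.
Legal moves: Ka2, Kxb1.
Count: 2.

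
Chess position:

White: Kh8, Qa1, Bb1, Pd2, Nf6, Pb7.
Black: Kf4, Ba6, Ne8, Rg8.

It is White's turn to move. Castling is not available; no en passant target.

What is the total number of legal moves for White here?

3

White to move; king on h8.
In check: yes, from the black rook on g8.
Legal moves: Kxg8, Kh7, Nxg8.
Count: 3.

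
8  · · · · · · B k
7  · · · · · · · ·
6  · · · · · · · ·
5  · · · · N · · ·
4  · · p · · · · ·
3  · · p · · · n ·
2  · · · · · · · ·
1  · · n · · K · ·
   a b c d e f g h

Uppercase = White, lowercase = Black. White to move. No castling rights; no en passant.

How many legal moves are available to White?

4

White to move; king on f1.
In check: yes, from the black knight on g3.
Legal moves: Kg2, Kf2, Kg1, Ke1.
Count: 4.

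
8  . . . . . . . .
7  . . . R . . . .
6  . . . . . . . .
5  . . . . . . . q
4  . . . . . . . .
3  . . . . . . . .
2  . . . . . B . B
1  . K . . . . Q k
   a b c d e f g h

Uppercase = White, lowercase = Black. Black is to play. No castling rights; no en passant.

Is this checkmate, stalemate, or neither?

Black to move; black king on h1.
In check: yes, from the white queen on g1.
King squares — g1: attacked by Bf2; g2: attacked by Qg1; h2: attacked by Qg1.
Legal moves for Black: none.
In check with no legal moves → checkmate.

checkmate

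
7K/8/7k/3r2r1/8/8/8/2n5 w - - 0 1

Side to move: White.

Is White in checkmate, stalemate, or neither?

stalemate

White to move; white king on h8.
In check: no.
King squares — g7: attacked by Rg5; h7: attacked by Kh6; g8: attacked by Rg5.
Legal moves for White: none.
Not in check and no legal moves → stalemate.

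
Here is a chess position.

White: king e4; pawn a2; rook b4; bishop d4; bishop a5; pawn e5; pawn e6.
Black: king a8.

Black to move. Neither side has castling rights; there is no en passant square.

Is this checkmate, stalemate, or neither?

stalemate

Black to move; black king on a8.
In check: no.
King squares — a7: attacked by Bd4; b7: attacked by Rb4; b8: attacked by Rb4.
Legal moves for Black: none.
Not in check and no legal moves → stalemate.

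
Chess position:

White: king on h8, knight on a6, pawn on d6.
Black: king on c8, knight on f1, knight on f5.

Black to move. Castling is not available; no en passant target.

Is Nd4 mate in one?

After Nd4: white king on h8; in check: no.
White is not in check, so this cannot be checkmate.

no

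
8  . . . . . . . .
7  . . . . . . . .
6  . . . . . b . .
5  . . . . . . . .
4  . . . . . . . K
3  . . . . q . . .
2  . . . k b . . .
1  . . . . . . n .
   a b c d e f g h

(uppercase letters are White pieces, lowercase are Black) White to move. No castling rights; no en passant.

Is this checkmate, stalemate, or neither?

White to move; white king on h4.
In check: yes, from the black bishop on f6.
King squares — g3: attacked by Qe3; h3: attacked by Ng1; g4: attacked by Be2; g5: attacked by Qe3; h5: attacked by Be2.
Legal moves for White: none.
In check with no legal moves → checkmate.

checkmate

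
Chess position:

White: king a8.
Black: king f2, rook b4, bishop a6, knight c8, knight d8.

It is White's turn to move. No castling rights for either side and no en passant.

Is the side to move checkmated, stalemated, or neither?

White to move; white king on a8.
In check: no.
King squares — a7: attacked by Nc8; b7: attacked by Rb4; b8: attacked by Rb4.
Legal moves for White: none.
Not in check and no legal moves → stalemate.

stalemate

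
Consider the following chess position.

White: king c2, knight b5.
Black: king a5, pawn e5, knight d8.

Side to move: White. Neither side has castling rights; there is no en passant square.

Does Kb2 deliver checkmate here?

no

After Kb2: black king on a5; in check: no.
Black is not in check, so this cannot be checkmate.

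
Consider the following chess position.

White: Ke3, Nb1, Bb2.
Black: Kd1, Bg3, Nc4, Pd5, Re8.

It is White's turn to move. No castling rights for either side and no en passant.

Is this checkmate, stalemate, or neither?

White to move; white king on e3.
In check: yes, from the black knight on c4 and the black rook on e8.
King squares — d2: attacked by Kd1; e2: attacked by Kd1; f2: attacked by Bg3; d3: available; f3: available; d4: available; e4: attacked by Pd5; f4: attacked by Bg3.
Legal moves for White: Kd4, Kf3, Kd3.
White is in check but has 3 legal moves → neither.

neither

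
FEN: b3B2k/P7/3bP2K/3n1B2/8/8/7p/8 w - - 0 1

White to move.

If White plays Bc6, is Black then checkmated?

After Bc6: black king on h8; in check: no.
Black is not in check, so this cannot be checkmate.

no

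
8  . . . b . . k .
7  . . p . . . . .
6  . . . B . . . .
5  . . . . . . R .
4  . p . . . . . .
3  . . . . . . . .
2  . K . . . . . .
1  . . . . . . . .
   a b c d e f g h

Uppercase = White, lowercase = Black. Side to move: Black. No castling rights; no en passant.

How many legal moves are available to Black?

Black to move; king on g8.
In check: yes, from the white rook on g5.
Legal moves: Kh8, Kh7, Kf7, Bxg5.
Count: 4.

4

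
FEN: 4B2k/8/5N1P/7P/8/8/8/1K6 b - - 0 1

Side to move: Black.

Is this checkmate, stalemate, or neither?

stalemate

Black to move; black king on h8.
In check: no.
King squares — g7: attacked by Ph6; h7: attacked by Nf6; g8: attacked by Nf6.
Legal moves for Black: none.
Not in check and no legal moves → stalemate.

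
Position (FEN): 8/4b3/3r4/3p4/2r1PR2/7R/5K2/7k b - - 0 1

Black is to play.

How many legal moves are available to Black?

0

Black to move; king on h1.
In check: yes, from the white rook on h3.
Legal moves: none.
Count: 0.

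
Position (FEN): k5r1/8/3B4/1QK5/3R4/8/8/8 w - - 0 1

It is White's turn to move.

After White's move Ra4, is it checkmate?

yes

After Ra4: black king on a8; in check: yes, from the white rook on a4.
King squares — a7: attacked by Ra4; b7: attacked by Qb5; b8: attacked by Qb5.
Black has no legal moves → checkmate.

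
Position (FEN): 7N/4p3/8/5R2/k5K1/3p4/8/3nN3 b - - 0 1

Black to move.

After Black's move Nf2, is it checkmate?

no

After Nf2: white king on g4; in check: yes, from the black knight on f2.
White has 7 legal replies: Kh5, Kg5, Kh4, Kf4, Kg3, Kf3, Rxf2.
In check but a legal move exists → not checkmate.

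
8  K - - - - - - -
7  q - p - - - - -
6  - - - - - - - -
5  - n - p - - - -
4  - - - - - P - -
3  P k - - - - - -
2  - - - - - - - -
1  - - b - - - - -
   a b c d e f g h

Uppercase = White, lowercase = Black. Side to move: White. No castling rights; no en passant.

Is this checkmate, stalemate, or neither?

White to move; white king on a8.
In check: yes, from the black queen on a7.
King squares — a7: attacked by Nb5; b7: attacked by Qa7; b8: attacked by Qa7.
Legal moves for White: none.
In check with no legal moves → checkmate.

checkmate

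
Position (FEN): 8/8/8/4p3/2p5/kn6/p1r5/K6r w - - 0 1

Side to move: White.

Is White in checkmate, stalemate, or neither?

checkmate

White to move; white king on a1.
In check: yes, from the black rook on h1 and the black knight on b3.
King squares — b1: attacked by Rh1; a2: attacked by Rc2; b2: attacked by Rc2.
Legal moves for White: none.
In check with no legal moves → checkmate.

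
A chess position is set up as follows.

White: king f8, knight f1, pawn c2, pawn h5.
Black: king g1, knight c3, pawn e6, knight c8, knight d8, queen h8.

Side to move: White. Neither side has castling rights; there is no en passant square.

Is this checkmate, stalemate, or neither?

checkmate

White to move; white king on f8.
In check: yes, from the black queen on h8.
King squares — e7: attacked by Nc8; f7: attacked by Nd8; g7: attacked by Qh8; e8: attacked by Qh8; g8: attacked by Qh8.
Legal moves for White: none.
In check with no legal moves → checkmate.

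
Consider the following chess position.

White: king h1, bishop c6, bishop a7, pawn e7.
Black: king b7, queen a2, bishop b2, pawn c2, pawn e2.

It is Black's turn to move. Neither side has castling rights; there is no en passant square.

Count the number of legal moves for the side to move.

Black to move; king on b7.
In check: yes, from the white bishop on c6.
Legal moves: Kc8, Kc7, Kxa7, Kxc6, Ka6.
Count: 5.

5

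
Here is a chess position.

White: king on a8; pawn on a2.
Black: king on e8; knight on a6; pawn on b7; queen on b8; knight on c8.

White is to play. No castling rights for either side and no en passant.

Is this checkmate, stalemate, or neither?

checkmate

White to move; white king on a8.
In check: yes, from the black queen on b8.
King squares — a7: attacked by Qb8; b7: attacked by Qb8; b8: attacked by Na6.
Legal moves for White: none.
In check with no legal moves → checkmate.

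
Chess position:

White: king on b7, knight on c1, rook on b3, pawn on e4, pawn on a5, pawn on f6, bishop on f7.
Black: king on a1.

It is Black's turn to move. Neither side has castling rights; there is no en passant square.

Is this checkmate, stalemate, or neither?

stalemate

Black to move; black king on a1.
In check: no.
King squares — b1: attacked by Rb3; a2: attacked by Nc1; b2: attacked by Rb3.
Legal moves for Black: none.
Not in check and no legal moves → stalemate.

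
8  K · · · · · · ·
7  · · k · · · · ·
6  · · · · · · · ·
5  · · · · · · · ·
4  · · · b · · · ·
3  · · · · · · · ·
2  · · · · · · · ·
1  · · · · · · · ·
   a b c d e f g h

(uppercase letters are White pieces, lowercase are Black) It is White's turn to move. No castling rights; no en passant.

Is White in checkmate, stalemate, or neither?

stalemate

White to move; white king on a8.
In check: no.
King squares — a7: attacked by Bd4; b7: attacked by Kc7; b8: attacked by Kc7.
Legal moves for White: none.
Not in check and no legal moves → stalemate.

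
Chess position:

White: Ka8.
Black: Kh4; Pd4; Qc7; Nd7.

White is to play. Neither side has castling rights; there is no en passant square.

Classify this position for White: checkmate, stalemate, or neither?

White to move; white king on a8.
In check: no.
King squares — a7: attacked by Qc7; b7: attacked by Qc7; b8: attacked by Qc7.
Legal moves for White: none.
Not in check and no legal moves → stalemate.

stalemate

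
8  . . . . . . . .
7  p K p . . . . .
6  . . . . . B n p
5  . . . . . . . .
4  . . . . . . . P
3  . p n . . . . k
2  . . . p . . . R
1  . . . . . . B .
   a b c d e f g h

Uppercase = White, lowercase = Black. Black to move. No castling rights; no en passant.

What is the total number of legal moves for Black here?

2

Black to move; king on h3.
In check: yes, from the white rook on h2.
Legal moves: Kg4, Kg3.
Count: 2.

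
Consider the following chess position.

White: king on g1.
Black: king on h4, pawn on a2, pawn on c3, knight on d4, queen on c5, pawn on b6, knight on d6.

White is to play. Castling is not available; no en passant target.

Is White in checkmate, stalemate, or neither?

neither

White to move; white king on g1.
In check: no.
Legal moves for White: Kh2, Kg2, Kf2, Kh1, Kf1.
White has 5 legal moves and is not in check → neither.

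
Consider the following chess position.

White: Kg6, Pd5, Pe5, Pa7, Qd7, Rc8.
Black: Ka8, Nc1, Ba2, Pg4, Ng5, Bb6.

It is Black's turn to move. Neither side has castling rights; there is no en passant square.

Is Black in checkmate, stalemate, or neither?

Black to move; black king on a8.
In check: yes, from the white rook on c8.
King squares — a7: attacked by Qd7; b7: attacked by Qd7; b8: attacked by Pa7.
Legal moves for Black: none.
In check with no legal moves → checkmate.

checkmate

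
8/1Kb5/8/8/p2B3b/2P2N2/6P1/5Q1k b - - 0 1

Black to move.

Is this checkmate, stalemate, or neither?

checkmate

Black to move; black king on h1.
In check: yes, from the white queen on f1.
King squares — g1: attacked by Qf1; g2: attacked by Qf1; h2: attacked by Nf3.
Legal moves for Black: none.
In check with no legal moves → checkmate.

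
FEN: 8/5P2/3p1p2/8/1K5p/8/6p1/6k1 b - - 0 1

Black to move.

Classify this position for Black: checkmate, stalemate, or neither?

Black to move; black king on g1.
In check: no.
Legal moves for Black: Kh2, Kf2, Kh1, Kf1, f5, d5, h3.
Black has 7 legal moves and is not in check → neither.

neither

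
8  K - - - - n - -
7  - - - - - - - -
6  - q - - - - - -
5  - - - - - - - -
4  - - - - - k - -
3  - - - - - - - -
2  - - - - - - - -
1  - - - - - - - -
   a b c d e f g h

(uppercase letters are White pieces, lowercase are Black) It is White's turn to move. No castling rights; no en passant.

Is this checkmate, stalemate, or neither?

stalemate

White to move; white king on a8.
In check: no.
King squares — a7: attacked by Qb6; b7: attacked by Qb6; b8: attacked by Qb6.
Legal moves for White: none.
Not in check and no legal moves → stalemate.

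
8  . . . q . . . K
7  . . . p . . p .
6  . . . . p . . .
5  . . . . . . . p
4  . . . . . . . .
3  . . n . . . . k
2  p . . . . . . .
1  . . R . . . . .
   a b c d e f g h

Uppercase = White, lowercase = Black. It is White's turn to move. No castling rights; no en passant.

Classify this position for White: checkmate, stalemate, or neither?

White to move; white king on h8.
In check: yes, from the black queen on d8.
King squares — g7: available; h7: available; g8: attacked by Qd8.
Legal moves for White: Kh7, Kxg7.
White is in check but has 2 legal moves → neither.

neither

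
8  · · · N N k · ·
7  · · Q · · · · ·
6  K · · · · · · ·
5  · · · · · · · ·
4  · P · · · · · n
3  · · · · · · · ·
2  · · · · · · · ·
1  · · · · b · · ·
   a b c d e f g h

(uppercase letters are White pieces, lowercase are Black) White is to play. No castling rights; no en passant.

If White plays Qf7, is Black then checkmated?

yes

After Qf7: black king on f8; in check: yes, from the white queen on f7.
King squares — e7: attacked by Qf7; f7: attacked by Nd8; g7: attacked by Qf7; e8: attacked by Qf7; g8: attacked by Qf7.
Black has no legal moves → checkmate.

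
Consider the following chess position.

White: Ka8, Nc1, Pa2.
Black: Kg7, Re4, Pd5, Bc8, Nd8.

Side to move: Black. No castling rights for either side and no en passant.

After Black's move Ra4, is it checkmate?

After Ra4: white king on a8; in check: yes, from the black rook on a4.
White has 1 legal reply: Kb8.
In check but a legal move exists → not checkmate.

no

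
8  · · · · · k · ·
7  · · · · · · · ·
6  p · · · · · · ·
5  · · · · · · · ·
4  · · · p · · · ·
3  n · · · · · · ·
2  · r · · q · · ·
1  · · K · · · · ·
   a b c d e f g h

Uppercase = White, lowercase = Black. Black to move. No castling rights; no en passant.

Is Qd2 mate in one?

After Qd2: white king on c1; in check: yes, from the black queen on d2.
King squares — b1: attacked by Rb2; d1: attacked by Qd2; b2: attacked by Qd2; c2: attacked by Rb2; d2: attacked by Rb2.
White has no legal moves → checkmate.

yes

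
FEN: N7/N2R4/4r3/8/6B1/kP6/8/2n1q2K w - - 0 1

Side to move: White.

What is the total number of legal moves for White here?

2

White to move; king on h1.
In check: yes, from the black queen on e1.
Legal moves: Kh2, Kg2.
Count: 2.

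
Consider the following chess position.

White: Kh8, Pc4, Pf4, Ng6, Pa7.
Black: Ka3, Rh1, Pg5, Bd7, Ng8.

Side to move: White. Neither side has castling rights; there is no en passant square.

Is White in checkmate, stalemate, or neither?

White to move; white king on h8.
In check: yes, from the black rook on h1.
King squares — g7: available; h7: attacked by Rh1; g8: available.
Legal moves for White: Kxg8, Kg7, Nh4.
White is in check but has 3 legal moves → neither.

neither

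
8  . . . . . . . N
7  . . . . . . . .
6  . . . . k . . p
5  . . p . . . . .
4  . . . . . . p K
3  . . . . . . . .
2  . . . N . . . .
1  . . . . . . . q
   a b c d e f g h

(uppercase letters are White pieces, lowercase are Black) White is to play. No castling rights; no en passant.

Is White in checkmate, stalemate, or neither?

neither

White to move; white king on h4.
In check: yes, from the black queen on h1.
Legal moves for White: Kxg4, Kg3.
White is in check but has 2 legal moves → neither.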